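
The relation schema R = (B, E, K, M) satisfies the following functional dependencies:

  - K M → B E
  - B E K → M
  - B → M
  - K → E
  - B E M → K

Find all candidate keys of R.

{B, E}⁺: B→M adds M; BEM→K adds K → {B, E, K, M}. Minimal: {E}⁺ = {E}; {B}⁺ = {B, M} — none reach the full schema.
{B, K}⁺: B→M adds M; K→E adds E → {B, E, K, M}. Minimal: {K}⁺ = {E, K}; {B}⁺ = {B, M} — none reach the full schema.
{K, M}⁺: KM→BE adds B, E → {B, E, K, M}. Minimal: {M}⁺ = {M}; {K}⁺ = {E, K} — none reach the full schema.

BE, BK, KM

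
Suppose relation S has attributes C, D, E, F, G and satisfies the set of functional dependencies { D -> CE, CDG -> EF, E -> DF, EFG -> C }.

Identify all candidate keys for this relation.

Attribute G never appears on the right-hand side of any dependency, so G must belong to every candidate key.
{G}⁺ = {G}, which is not all of the schema, so we must add further attributes.
{D, G}⁺: D→CE adds C, E; CDG→EF adds F → {C, D, E, F, G}.
{E, G}⁺: E→DF adds D, F; EFG→C adds C → {C, D, E, F, G}.
Any other superkey contains one of these as a subset, so there are no further candidate keys.

{D, G}; {E, G}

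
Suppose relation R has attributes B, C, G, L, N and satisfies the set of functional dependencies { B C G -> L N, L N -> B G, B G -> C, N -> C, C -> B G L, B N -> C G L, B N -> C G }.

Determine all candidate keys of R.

{C}⁺: C→BGL adds B, G, L; BCG→LN adds N → {B, C, G, L, N}.
{N}⁺: N→C adds C; C→BGL adds B, G, L → {B, C, G, L, N}.
{B, G}⁺: BG→C adds C; C→BGL adds L; BCG→LN adds N → {B, C, G, L, N}. Minimal: {G}⁺ = {G}; {B}⁺ = {B} — none reach the full schema.
Any other superkey contains one of these as a subset, so there are no further candidate keys.

{C}, {N}, {B, G}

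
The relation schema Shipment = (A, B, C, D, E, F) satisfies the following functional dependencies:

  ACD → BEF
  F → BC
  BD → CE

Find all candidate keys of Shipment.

Attributes A, D never appear on any right-hand side, so every candidate key must contain {A, D}.
{A, D}⁺ = {A, D}, which is not all of the schema, so we must add further attributes.
{A, B, D}⁺: BD→CE adds C, E; ACD→BEF adds F → {A, B, C, D, E, F}. Minimal: {B, D}⁺ = {B, C, D, E}; {A, D}⁺ = {A, D}; {A, B}⁺ = {A, B} — none reach the full schema.
{A, C, D}⁺: ACD→BEF adds B, E, F → {A, B, C, D, E, F}. Minimal: {C, D}⁺ = {C, D}; {A, D}⁺ = {A, D}; {A, C}⁺ = {A, C} — none reach the full schema.
{A, D, F}⁺: F→BC adds B, C; BD→CE adds E → {A, B, C, D, E, F}. Minimal: {D, F}⁺ = {B, C, D, E, F}; {A, F}⁺ = {A, B, C, F}; {A, D}⁺ = {A, D} — none reach the full schema.

ABD; ACD; ADF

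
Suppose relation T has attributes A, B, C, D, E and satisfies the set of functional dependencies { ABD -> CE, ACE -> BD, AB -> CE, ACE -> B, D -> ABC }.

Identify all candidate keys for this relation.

{D}⁺: D→ABC adds A, B, C; ABD→CE adds E → {A, B, C, D, E}.
{A, B}⁺: AB→CE adds C, E; ACE→BD adds D → {A, B, C, D, E}. Minimal: {B}⁺ = {B}; {A}⁺ = {A} — none reach the full schema.
{A, C, E}⁺: ACE→BD adds B, D → {A, B, C, D, E}. Minimal: {C, E}⁺ = {C, E}; {A, E}⁺ = {A, E}; {A, C}⁺ = {A, C} — none reach the full schema.
Any other superkey contains one of these as a subset, so there are no further candidate keys.

{D}; {A, B}; {A, C, E}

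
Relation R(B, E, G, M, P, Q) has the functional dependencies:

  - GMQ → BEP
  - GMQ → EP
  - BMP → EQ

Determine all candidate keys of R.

{G, M, Q}, {B, G, M, P}

{G, M, Q}⁺: GMQ→BEP adds B, E, P → {B, E, G, M, P, Q}. Minimal: {M, Q}⁺ = {M, Q}; {G, Q}⁺ = {G, Q}; {G, M}⁺ = {G, M} — none reach the full schema.
{B, G, M, P}⁺: BMP→EQ adds E, Q → {B, E, G, M, P, Q}. Minimal: {G, M, P}⁺ = {G, M, P}; {B, M, P}⁺ = {B, E, M, P, Q}; {B, G, P}⁺ = {B, G, P}; … — none reach the full schema.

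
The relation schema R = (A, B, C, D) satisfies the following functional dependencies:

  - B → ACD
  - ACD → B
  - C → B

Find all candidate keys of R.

{B}; {C}

{B}⁺: B→ACD adds A, C, D → {A, B, C, D}.
{C}⁺: C→B adds B; B→ACD adds A, D → {A, B, C, D}.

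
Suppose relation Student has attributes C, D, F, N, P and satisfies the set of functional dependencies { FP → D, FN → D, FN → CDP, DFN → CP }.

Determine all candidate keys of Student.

FN

{F, N}⁺: FN→D adds D; FN→CDP adds C, P → {C, D, F, N, P}. Minimal: {N}⁺ = {N}; {F}⁺ = {F} — none reach the full schema.
No other minimal superkey exists.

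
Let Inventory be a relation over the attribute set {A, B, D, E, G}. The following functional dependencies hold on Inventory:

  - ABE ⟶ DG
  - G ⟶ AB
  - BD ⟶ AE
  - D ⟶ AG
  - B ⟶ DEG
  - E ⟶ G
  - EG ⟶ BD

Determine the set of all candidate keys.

B, D, E, G

{B}⁺: B→DEG adds D, E, G; G→AB adds A → {A, B, D, E, G}.
{D}⁺: D→AG adds A, G; G→AB adds B; BD→AE adds E → {A, B, D, E, G}.
{E}⁺: E→G adds G; EG→BD adds B, D; G→AB adds A → {A, B, D, E, G}.
{G}⁺: G→AB adds A, B; B→DEG adds D, E → {A, B, D, E, G}.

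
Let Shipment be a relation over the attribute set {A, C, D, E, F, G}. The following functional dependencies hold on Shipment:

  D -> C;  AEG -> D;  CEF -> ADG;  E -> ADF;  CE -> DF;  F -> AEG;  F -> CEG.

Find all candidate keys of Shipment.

{E}⁺: E→ADF adds A, D, F; F→AEG adds G; F→CEG adds C → {A, C, D, E, F, G}.
{F}⁺: F→AEG adds A, E, G; F→CEG adds C; AEG→D adds D → {A, C, D, E, F, G}.
Any other superkey contains one of these as a subset, so there are no further candidate keys.

{E}, {F}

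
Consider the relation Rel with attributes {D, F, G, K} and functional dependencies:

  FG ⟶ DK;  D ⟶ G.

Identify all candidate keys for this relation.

Attribute F never appears on the right-hand side of any dependency, so F must belong to every candidate key.
{F}⁺ = {F}, which is not all of the schema, so we must add further attributes.
{D, F}⁺: D→G adds G; FG→DK adds K → {D, F, G, K}.
{F, G}⁺: FG→DK adds D, K → {D, F, G, K}.

{D, F}, {F, G}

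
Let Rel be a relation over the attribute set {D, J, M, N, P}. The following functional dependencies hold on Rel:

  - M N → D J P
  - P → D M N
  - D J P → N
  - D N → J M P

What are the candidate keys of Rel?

{P}⁺: P→DMN adds D, M, N; DN→JMP adds J → {D, J, M, N, P}.
{D, N}⁺: DN→JMP adds J, M, P → {D, J, M, N, P}.
{M, N}⁺: MN→DJP adds D, J, P → {D, J, M, N, P}.
Any other superkey contains one of these as a subset, so there are no further candidate keys.

P, DN, MN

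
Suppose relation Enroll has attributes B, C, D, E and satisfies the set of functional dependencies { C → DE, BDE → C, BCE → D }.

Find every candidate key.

{B, C}⁺: C→DE adds D, E → {B, C, D, E}. Minimal: {C}⁺ = {C, D, E}; {B}⁺ = {B} — none reach the full schema.
{B, D, E}⁺: BDE→C adds C → {B, C, D, E}. Minimal: {D, E}⁺ = {D, E}; {B, E}⁺ = {B, E}; {B, D}⁺ = {B, D} — none reach the full schema.
Any other superkey contains one of these as a subset, so there are no further candidate keys.

BC; BDE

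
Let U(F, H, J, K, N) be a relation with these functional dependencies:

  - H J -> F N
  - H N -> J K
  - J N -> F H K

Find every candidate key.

{H, J}; {H, N}; {J, N}

{H, J}⁺: HJ→FN adds F, N; HN→JK adds K → {F, H, J, K, N}. Minimal: {J}⁺ = {J}; {H}⁺ = {H} — none reach the full schema.
{H, N}⁺: HN→JK adds J, K; JN→FHK adds F → {F, H, J, K, N}. Minimal: {N}⁺ = {N}; {H}⁺ = {H} — none reach the full schema.
{J, N}⁺: JN→FHK adds F, H, K → {F, H, J, K, N}. Minimal: {N}⁺ = {N}; {J}⁺ = {J} — none reach the full schema.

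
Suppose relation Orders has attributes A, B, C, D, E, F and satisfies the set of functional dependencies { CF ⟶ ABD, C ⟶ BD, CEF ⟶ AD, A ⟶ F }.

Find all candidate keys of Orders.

{A, C, E}, {C, E, F}

Attributes C, E never appear on any right-hand side, so every candidate key must contain {C, E}.
{C, E}⁺ = {B, C, D, E}, which is not all of the schema, so we must add further attributes.
{A, C, E}⁺: C→BD adds B, D; A→F adds F → {A, B, C, D, E, F}. Minimal: {C, E}⁺ = {B, C, D, E}; {A, E}⁺ = {A, E, F}; {A, C}⁺ = {A, B, C, D, F} — none reach the full schema.
{C, E, F}⁺: CF→ABD adds A, B, D → {A, B, C, D, E, F}. Minimal: {E, F}⁺ = {E, F}; {C, F}⁺ = {A, B, C, D, F}; {C, E}⁺ = {B, C, D, E} — none reach the full schema.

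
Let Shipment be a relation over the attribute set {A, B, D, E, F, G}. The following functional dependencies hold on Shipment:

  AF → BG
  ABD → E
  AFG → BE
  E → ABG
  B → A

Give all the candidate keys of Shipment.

{A, D, F}, {B, D, F}, {D, E, F}

Attributes D, F never appear on any right-hand side, so every candidate key must contain {D, F}.
{D, F}⁺ = {D, F}, which is not all of the schema, so we must add further attributes.
{A, D, F}⁺: AF→BG adds B, G; ABD→E adds E → {A, B, D, E, F, G}. Minimal: {D, F}⁺ = {D, F}; {A, F}⁺ = {A, B, E, F, G}; {A, D}⁺ = {A, D} — none reach the full schema.
{B, D, F}⁺: B→A adds A; AF→BG adds G; ABD→E adds E → {A, B, D, E, F, G}. Minimal: {D, F}⁺ = {D, F}; {B, F}⁺ = {A, B, E, F, G}; {B, D}⁺ = {A, B, D, E, G} — none reach the full schema.
{D, E, F}⁺: E→ABG adds A, B, G → {A, B, D, E, F, G}. Minimal: {E, F}⁺ = {A, B, E, F, G}; {D, F}⁺ = {D, F}; {D, E}⁺ = {A, B, D, E, G} — none reach the full schema.
Any other superkey contains one of these as a subset, so there are no further candidate keys.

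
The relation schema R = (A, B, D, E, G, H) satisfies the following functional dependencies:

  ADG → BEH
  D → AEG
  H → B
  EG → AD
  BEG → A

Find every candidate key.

{D}⁺: D→AEG adds A, E, G; ADG→BEH adds B, H → {A, B, D, E, G, H}.
{E, G}⁺: EG→AD adds A, D; ADG→BEH adds B, H → {A, B, D, E, G, H}. Minimal: {G}⁺ = {G}; {E}⁺ = {E} — none reach the full schema.
Any other superkey contains one of these as a subset, so there are no further candidate keys.

(D); (E, G)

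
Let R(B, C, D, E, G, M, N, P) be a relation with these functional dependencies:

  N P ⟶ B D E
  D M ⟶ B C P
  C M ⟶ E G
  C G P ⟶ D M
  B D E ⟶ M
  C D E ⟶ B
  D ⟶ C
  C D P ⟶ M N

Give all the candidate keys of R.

{D, E}⁺: D→C adds C; CDE→B adds B; BDE→M adds M; DM→BCP adds P; CM→EG adds G; CDP→MN adds N → {B, C, D, E, G, M, N, P}.
{D, M}⁺: DM→BCP adds B, C, P; CM→EG adds E, G; CDP→MN adds N → {B, C, D, E, G, M, N, P}.
{D, P}⁺: D→C adds C; CDP→MN adds M, N; NP→BDE adds B, E; CM→EG adds G → {B, C, D, E, G, M, N, P}.
{N, P}⁺: NP→BDE adds B, D, E; BDE→M adds M; D→C adds C; CM→EG adds G → {B, C, D, E, G, M, N, P}.
{C, G, P}⁺: CGP→DM adds D, M; CDP→MN adds N; NP→BDE adds B, E → {B, C, D, E, G, M, N, P}.
{C, M, P}⁺: CM→EG adds E, G; CGP→DM adds D; CDE→B adds B; CDP→MN adds N → {B, C, D, E, G, M, N, P}.
Any other superkey contains one of these as a subset, so there are no further candidate keys.

{D, E}; {D, M}; {D, P}; {N, P}; {C, G, P}; {C, M, P}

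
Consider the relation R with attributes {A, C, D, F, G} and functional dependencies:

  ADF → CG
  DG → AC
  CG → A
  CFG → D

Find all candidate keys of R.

Attribute F never appears on the right-hand side of any dependency, so F must belong to every candidate key.
{F}⁺ = {F}, which is not all of the schema, so we must add further attributes.
{A, D, F}⁺: ADF→CG adds C, G → {A, C, D, F, G}.
{C, F, G}⁺: CG→A adds A; CFG→D adds D → {A, C, D, F, G}.
{D, F, G}⁺: DG→AC adds A, C → {A, C, D, F, G}.

{A, D, F}; {C, F, G}; {D, F, G}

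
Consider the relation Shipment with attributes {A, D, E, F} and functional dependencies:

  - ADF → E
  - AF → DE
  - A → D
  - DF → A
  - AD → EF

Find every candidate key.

{A}⁺: A→D adds D; AD→EF adds E, F → {A, D, E, F}.
{D, F}⁺: DF→A adds A; AD→EF adds E → {A, D, E, F}.

{A}, {D, F}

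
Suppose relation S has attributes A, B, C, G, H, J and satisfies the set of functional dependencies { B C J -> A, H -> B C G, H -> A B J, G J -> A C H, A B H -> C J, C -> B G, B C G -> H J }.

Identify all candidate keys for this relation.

{C}⁺: C→BG adds B, G; BCG→HJ adds H, J; BCJ→A adds A → {A, B, C, G, H, J}.
{H}⁺: H→BCG adds B, C, G; H→ABJ adds A, J → {A, B, C, G, H, J}.
{G, J}⁺: GJ→ACH adds A, C, H; C→BG adds B → {A, B, C, G, H, J}.

C; H; GJ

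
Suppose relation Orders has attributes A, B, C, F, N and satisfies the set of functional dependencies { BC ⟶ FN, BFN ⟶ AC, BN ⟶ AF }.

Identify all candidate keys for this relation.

{B, C}; {B, N}

Attribute B never appears on the right-hand side of any dependency, so B must belong to every candidate key.
{B}⁺ = {B}, which is not all of the schema, so we must add further attributes.
{B, C}⁺: BC→FN adds F, N; BFN→AC adds A → {A, B, C, F, N}. Minimal: {C}⁺ = {C}; {B}⁺ = {B} — none reach the full schema.
{B, N}⁺: BN→AF adds A, F; BFN→AC adds C → {A, B, C, F, N}. Minimal: {N}⁺ = {N}; {B}⁺ = {B} — none reach the full schema.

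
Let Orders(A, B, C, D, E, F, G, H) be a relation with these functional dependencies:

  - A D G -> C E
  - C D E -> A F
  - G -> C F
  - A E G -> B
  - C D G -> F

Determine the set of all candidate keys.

Attributes D, G, H never appear on any right-hand side, so every candidate key must contain {D, G, H}.
{D, G, H}⁺ = {C, D, F, G, H}, which is not all of the schema, so we must add further attributes.
{A, D, G, H}⁺: ADG→CE adds C, E; CDE→AF adds F; AEG→B adds B → {A, B, C, D, E, F, G, H}. Minimal: {D, G, H}⁺ = {C, D, F, G, H}; {A, G, H}⁺ = {A, C, F, G, H}; {A, D, H}⁺ = {A, D, H}; … — none reach the full schema.
{D, E, G, H}⁺: G→CF adds C, F; CDE→AF adds A; AEG→B adds B → {A, B, C, D, E, F, G, H}. Minimal: {E, G, H}⁺ = {C, E, F, G, H}; {D, G, H}⁺ = {C, D, F, G, H}; {D, E, H}⁺ = {D, E, H}; … — none reach the full schema.
Any other superkey contains one of these as a subset, so there are no further candidate keys.

ADGH, DEGH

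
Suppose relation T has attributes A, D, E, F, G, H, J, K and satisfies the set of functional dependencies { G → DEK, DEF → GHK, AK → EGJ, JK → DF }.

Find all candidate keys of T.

{A, G}, {A, K}, {A, D, E, F}

Attribute A never appears on the right-hand side of any dependency, so A must belong to every candidate key.
{A}⁺ = {A}, which is not all of the schema, so we must add further attributes.
{A, G}⁺: G→DEK adds D, E, K; AK→EGJ adds J; JK→DF adds F; DEF→GHK adds H → {A, D, E, F, G, H, J, K}. Minimal: {G}⁺ = {D, E, G, K}; {A}⁺ = {A} — none reach the full schema.
{A, K}⁺: AK→EGJ adds E, G, J; JK→DF adds D, F; DEF→GHK adds H → {A, D, E, F, G, H, J, K}. Minimal: {K}⁺ = {K}; {A}⁺ = {A} — none reach the full schema.
{A, D, E, F}⁺: DEF→GHK adds G, H, K; AK→EGJ adds J → {A, D, E, F, G, H, J, K}. Minimal: {D, E, F}⁺ = {D, E, F, G, H, K}; {A, E, F}⁺ = {A, E, F}; {A, D, F}⁺ = {A, D, F}; … — none reach the full schema.
Any other superkey contains one of these as a subset, so there are no further candidate keys.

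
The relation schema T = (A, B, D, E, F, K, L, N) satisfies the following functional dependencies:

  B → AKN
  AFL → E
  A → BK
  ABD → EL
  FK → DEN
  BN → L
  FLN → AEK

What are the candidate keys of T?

Attribute F never appears on the right-hand side of any dependency, so F must belong to every candidate key.
{F}⁺ = {F}, which is not all of the schema, so we must add further attributes.
{A, F}⁺: A→BK adds B, K; FK→DEN adds D, E, N; BN→L adds L → {A, B, D, E, F, K, L, N}. Minimal: {F}⁺ = {F}; {A}⁺ = {A, B, K, L, N} — none reach the full schema.
{B, F}⁺: B→AKN adds A, K, N; FK→DEN adds D, E; BN→L adds L → {A, B, D, E, F, K, L, N}. Minimal: {F}⁺ = {F}; {B}⁺ = {A, B, K, L, N} — none reach the full schema.
{F, K, L}⁺: FK→DEN adds D, E, N; FLN→AEK adds A; A→BK adds B → {A, B, D, E, F, K, L, N}. Minimal: {K, L}⁺ = {K, L}; {F, L}⁺ = {F, L}; {F, K}⁺ = {D, E, F, K, N} — none reach the full schema.
{F, L, N}⁺: FLN→AEK adds A, E, K; A→BK adds B; FK→DEN adds D → {A, B, D, E, F, K, L, N}. Minimal: {L, N}⁺ = {L, N}; {F, N}⁺ = {F, N}; {F, L}⁺ = {F, L} — none reach the full schema.

(A, F), (B, F), (F, K, L), (F, L, N)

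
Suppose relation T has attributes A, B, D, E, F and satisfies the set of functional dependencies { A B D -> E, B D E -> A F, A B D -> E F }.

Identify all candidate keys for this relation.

(A, B, D), (B, D, E)

Attributes B, D never appear on any right-hand side, so every candidate key must contain {B, D}.
{B, D}⁺ = {B, D}, which is not all of the schema, so we must add further attributes.
{A, B, D}⁺: ABD→E adds E; BDE→AF adds F → {A, B, D, E, F}.
{B, D, E}⁺: BDE→AF adds A, F → {A, B, D, E, F}.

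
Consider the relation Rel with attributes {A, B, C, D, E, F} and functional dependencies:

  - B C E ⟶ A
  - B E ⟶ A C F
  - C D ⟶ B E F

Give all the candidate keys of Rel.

{C, D}; {B, D, E}

{C, D}⁺: CD→BEF adds B, E, F; BCE→A adds A → {A, B, C, D, E, F}.
{B, D, E}⁺: BE→ACF adds A, C, F → {A, B, C, D, E, F}.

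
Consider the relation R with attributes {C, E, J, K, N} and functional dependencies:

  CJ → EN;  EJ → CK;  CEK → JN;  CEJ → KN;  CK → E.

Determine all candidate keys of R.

{C, J}⁺: CJ→EN adds E, N; EJ→CK adds K → {C, E, J, K, N}. Minimal: {J}⁺ = {J}; {C}⁺ = {C} — none reach the full schema.
{C, K}⁺: CK→E adds E; CEK→JN adds J, N → {C, E, J, K, N}. Minimal: {K}⁺ = {K}; {C}⁺ = {C} — none reach the full schema.
{E, J}⁺: EJ→CK adds C, K; CEK→JN adds N → {C, E, J, K, N}. Minimal: {J}⁺ = {J}; {E}⁺ = {E} — none reach the full schema.
Any other superkey contains one of these as a subset, so there are no further candidate keys.

{C, J}; {C, K}; {E, J}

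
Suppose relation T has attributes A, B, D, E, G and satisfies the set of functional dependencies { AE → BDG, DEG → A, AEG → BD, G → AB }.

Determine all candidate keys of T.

{A, E}; {E, G}

Attribute E never appears on the right-hand side of any dependency, so E must belong to every candidate key.
{E}⁺ = {E}, which is not all of the schema, so we must add further attributes.
{A, E}⁺: AE→BDG adds B, D, G → {A, B, D, E, G}. Minimal: {E}⁺ = {E}; {A}⁺ = {A} — none reach the full schema.
{E, G}⁺: G→AB adds A, B; AE→BDG adds D → {A, B, D, E, G}. Minimal: {G}⁺ = {A, B, G}; {E}⁺ = {E} — none reach the full schema.
Any other superkey contains one of these as a subset, so there are no further candidate keys.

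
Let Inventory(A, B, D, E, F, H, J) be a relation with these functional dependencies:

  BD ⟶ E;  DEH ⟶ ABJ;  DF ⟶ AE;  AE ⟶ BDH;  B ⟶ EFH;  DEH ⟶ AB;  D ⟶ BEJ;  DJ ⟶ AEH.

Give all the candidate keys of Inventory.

{D}, {A, B}, {A, E}

{D}⁺: D→BEJ adds B, E, J; DJ→AEH adds A, H; B→EFH adds F → {A, B, D, E, F, H, J}.
{A, B}⁺: B→EFH adds E, F, H; AE→BDH adds D; D→BEJ adds J → {A, B, D, E, F, H, J}. Minimal: {B}⁺ = {B, E, F, H}; {A}⁺ = {A} — none reach the full schema.
{A, E}⁺: AE→BDH adds B, D, H; B→EFH adds F; D→BEJ adds J → {A, B, D, E, F, H, J}. Minimal: {E}⁺ = {E}; {A}⁺ = {A} — none reach the full schema.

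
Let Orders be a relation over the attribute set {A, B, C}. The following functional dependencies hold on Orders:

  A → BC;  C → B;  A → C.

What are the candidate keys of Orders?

(A)

Attribute A never appears on the right-hand side of any dependency, so A must belong to every candidate key.
{A}⁺ = {A, B, C}, which is all of the schema, so {A} is the only candidate key.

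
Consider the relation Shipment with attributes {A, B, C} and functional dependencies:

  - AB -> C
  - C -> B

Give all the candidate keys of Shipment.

{A, B}, {A, C}

{A, B}⁺: AB→C adds C → {A, B, C}. Minimal: {B}⁺ = {B}; {A}⁺ = {A} — none reach the full schema.
{A, C}⁺: C→B adds B → {A, B, C}. Minimal: {C}⁺ = {B, C}; {A}⁺ = {A} — none reach the full schema.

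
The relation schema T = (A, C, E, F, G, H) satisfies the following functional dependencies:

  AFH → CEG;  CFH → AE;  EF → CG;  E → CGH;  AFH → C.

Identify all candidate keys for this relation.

{E, F}, {A, F, H}, {C, F, H}

Attribute F never appears on the right-hand side of any dependency, so F must belong to every candidate key.
{F}⁺ = {F}, which is not all of the schema, so we must add further attributes.
{E, F}⁺: EF→CG adds C, G; E→CGH adds H; CFH→AE adds A → {A, C, E, F, G, H}.
{A, F, H}⁺: AFH→CEG adds C, E, G → {A, C, E, F, G, H}.
{C, F, H}⁺: CFH→AE adds A, E; EF→CG adds G → {A, C, E, F, G, H}.
Any other superkey contains one of these as a subset, so there are no further candidate keys.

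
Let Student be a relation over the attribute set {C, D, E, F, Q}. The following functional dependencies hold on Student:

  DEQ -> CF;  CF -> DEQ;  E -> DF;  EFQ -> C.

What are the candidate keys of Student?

{C, E}⁺: E→DF adds D, F; CF→DEQ adds Q → {C, D, E, F, Q}. Minimal: {E}⁺ = {D, E, F}; {C}⁺ = {C} — none reach the full schema.
{C, F}⁺: CF→DEQ adds D, E, Q → {C, D, E, F, Q}. Minimal: {F}⁺ = {F}; {C}⁺ = {C} — none reach the full schema.
{E, Q}⁺: E→DF adds D, F; EFQ→C adds C → {C, D, E, F, Q}. Minimal: {Q}⁺ = {Q}; {E}⁺ = {D, E, F} — none reach the full schema.
Any other superkey contains one of these as a subset, so there are no further candidate keys.

CE; CF; EQ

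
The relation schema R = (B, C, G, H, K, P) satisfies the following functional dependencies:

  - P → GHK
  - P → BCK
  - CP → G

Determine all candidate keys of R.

P

{P}⁺: P→GHK adds G, H, K; P→BCK adds B, C → {B, C, G, H, K, P}.
No other minimal superkey exists.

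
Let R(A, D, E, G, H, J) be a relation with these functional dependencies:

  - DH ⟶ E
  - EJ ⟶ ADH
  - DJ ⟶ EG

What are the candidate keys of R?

Attribute J never appears on the right-hand side of any dependency, so J must belong to every candidate key.
{J}⁺ = {J}, which is not all of the schema, so we must add further attributes.
{D, J}⁺: DJ→EG adds E, G; EJ→ADH adds A, H → {A, D, E, G, H, J}. Minimal: {J}⁺ = {J}; {D}⁺ = {D} — none reach the full schema.
{E, J}⁺: EJ→ADH adds A, D, H; DJ→EG adds G → {A, D, E, G, H, J}. Minimal: {J}⁺ = {J}; {E}⁺ = {E} — none reach the full schema.
Any other superkey contains one of these as a subset, so there are no further candidate keys.

DJ; EJ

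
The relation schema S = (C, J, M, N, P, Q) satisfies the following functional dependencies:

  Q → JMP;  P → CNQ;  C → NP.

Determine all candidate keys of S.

C; P; Q

{C}⁺: C→NP adds N, P; P→CNQ adds Q; Q→JMP adds J, M → {C, J, M, N, P, Q}.
{P}⁺: P→CNQ adds C, N, Q; Q→JMP adds J, M → {C, J, M, N, P, Q}.
{Q}⁺: Q→JMP adds J, M, P; P→CNQ adds C, N → {C, J, M, N, P, Q}.
Any other superkey contains one of these as a subset, so there are no further candidate keys.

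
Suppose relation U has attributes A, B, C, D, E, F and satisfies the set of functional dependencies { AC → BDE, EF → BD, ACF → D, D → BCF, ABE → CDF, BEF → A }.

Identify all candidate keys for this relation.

{A, C}⁺: AC→BDE adds B, D, E; D→BCF adds F → {A, B, C, D, E, F}. Minimal: {C}⁺ = {C}; {A}⁺ = {A} — none reach the full schema.
{A, D}⁺: D→BCF adds B, C, F; AC→BDE adds E → {A, B, C, D, E, F}. Minimal: {D}⁺ = {B, C, D, F}; {A}⁺ = {A} — none reach the full schema.
{D, E}⁺: D→BCF adds B, C, F; BEF→A adds A → {A, B, C, D, E, F}. Minimal: {E}⁺ = {E}; {D}⁺ = {B, C, D, F} — none reach the full schema.
{E, F}⁺: EF→BD adds B, D; D→BCF adds C; BEF→A adds A → {A, B, C, D, E, F}. Minimal: {F}⁺ = {F}; {E}⁺ = {E} — none reach the full schema.
{A, B, E}⁺: ABE→CDF adds C, D, F → {A, B, C, D, E, F}. Minimal: {B, E}⁺ = {B, E}; {A, E}⁺ = {A, E}; {A, B}⁺ = {A, B} — none reach the full schema.

(A, C), (A, D), (D, E), (E, F), (A, B, E)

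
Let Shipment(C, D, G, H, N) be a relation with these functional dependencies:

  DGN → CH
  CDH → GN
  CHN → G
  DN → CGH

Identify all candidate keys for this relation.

Attribute D never appears on the right-hand side of any dependency, so D must belong to every candidate key.
{D}⁺ = {D}, which is not all of the schema, so we must add further attributes.
{D, N}⁺: DN→CGH adds C, G, H → {C, D, G, H, N}. Minimal: {N}⁺ = {N}; {D}⁺ = {D} — none reach the full schema.
{C, D, H}⁺: CDH→GN adds G, N → {C, D, G, H, N}. Minimal: {D, H}⁺ = {D, H}; {C, H}⁺ = {C, H}; {C, D}⁺ = {C, D} — none reach the full schema.
Any other superkey contains one of these as a subset, so there are no further candidate keys.

DN; CDH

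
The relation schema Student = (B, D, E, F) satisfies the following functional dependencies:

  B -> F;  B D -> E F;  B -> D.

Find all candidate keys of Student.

Attribute B never appears on the right-hand side of any dependency, so B must belong to every candidate key.
{B}⁺ = {B, D, E, F}, which is all of the schema, so {B} is the only candidate key.

{B}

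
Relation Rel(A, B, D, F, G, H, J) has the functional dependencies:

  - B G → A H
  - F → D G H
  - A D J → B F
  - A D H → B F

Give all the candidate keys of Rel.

{A, D, J}; {A, F, J}; {B, F, J}; {B, D, G, J}

Attribute J never appears on the right-hand side of any dependency, so J must belong to every candidate key.
{J}⁺ = {J}, which is not all of the schema, so we must add further attributes.
{A, D, J}⁺: ADJ→BF adds B, F; F→DGH adds G, H → {A, B, D, F, G, H, J}.
{A, F, J}⁺: F→DGH adds D, G, H; ADJ→BF adds B → {A, B, D, F, G, H, J}.
{B, F, J}⁺: F→DGH adds D, G, H; BG→AH adds A → {A, B, D, F, G, H, J}.
{B, D, G, J}⁺: BG→AH adds A, H; ADJ→BF adds F → {A, B, D, F, G, H, J}.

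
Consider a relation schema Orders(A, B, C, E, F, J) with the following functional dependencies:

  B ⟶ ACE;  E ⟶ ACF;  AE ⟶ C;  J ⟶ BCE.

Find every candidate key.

{J}

Attribute J never appears on the right-hand side of any dependency, so J must belong to every candidate key.
{J}⁺ = {A, B, C, E, F, J}, which is all of the schema, so {J} is the only candidate key.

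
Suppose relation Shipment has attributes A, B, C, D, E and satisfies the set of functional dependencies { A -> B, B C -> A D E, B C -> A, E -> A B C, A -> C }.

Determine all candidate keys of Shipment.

{A}⁺: A→B adds B; A→C adds C; BC→ADE adds D, E → {A, B, C, D, E}.
{E}⁺: E→ABC adds A, B, C; BC→ADE adds D → {A, B, C, D, E}.
{B, C}⁺: BC→ADE adds A, D, E → {A, B, C, D, E}. Minimal: {C}⁺ = {C}; {B}⁺ = {B} — none reach the full schema.

{A}, {E}, {B, C}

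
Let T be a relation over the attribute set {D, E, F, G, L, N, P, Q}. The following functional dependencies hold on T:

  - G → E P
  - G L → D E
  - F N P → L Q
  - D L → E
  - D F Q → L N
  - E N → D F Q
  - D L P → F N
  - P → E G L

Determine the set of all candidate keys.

{G}⁺: G→EP adds E, P; P→EGL adds L; GL→DE adds D; DLP→FN adds F, N; FNP→LQ adds Q → {D, E, F, G, L, N, P, Q}.
{P}⁺: P→EGL adds E, G, L; GL→DE adds D; DLP→FN adds F, N; FNP→LQ adds Q → {D, E, F, G, L, N, P, Q}.
Any other superkey contains one of these as a subset, so there are no further candidate keys.

{G}, {P}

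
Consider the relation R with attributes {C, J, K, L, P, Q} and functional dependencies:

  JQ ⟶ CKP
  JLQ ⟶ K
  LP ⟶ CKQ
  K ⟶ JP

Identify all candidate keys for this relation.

Attribute L never appears on the right-hand side of any dependency, so L must belong to every candidate key.
{L}⁺ = {L}, which is not all of the schema, so we must add further attributes.
{K, L}⁺: K→JP adds J, P; LP→CKQ adds C, Q → {C, J, K, L, P, Q}. Minimal: {L}⁺ = {L}; {K}⁺ = {J, K, P} — none reach the full schema.
{L, P}⁺: LP→CKQ adds C, K, Q; K→JP adds J → {C, J, K, L, P, Q}. Minimal: {P}⁺ = {P}; {L}⁺ = {L} — none reach the full schema.
{J, L, Q}⁺: JQ→CKP adds C, K, P → {C, J, K, L, P, Q}. Minimal: {L, Q}⁺ = {L, Q}; {J, Q}⁺ = {C, J, K, P, Q}; {J, L}⁺ = {J, L} — none reach the full schema.
Any other superkey contains one of these as a subset, so there are no further candidate keys.

KL, LP, JLQ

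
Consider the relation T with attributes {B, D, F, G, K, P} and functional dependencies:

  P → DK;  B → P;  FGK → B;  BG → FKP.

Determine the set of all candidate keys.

Attribute G never appears on the right-hand side of any dependency, so G must belong to every candidate key.
{G}⁺ = {G}, which is not all of the schema, so we must add further attributes.
{B, G}⁺: B→P adds P; BG→FKP adds F, K; P→DK adds D → {B, D, F, G, K, P}. Minimal: {G}⁺ = {G}; {B}⁺ = {B, D, K, P} — none reach the full schema.
{F, G, K}⁺: FGK→B adds B; BG→FKP adds P; P→DK adds D → {B, D, F, G, K, P}. Minimal: {G, K}⁺ = {G, K}; {F, K}⁺ = {F, K}; {F, G}⁺ = {F, G} — none reach the full schema.
{F, G, P}⁺: P→DK adds D, K; FGK→B adds B → {B, D, F, G, K, P}. Minimal: {G, P}⁺ = {D, G, K, P}; {F, P}⁺ = {D, F, K, P}; {F, G}⁺ = {F, G} — none reach the full schema.
Any other superkey contains one of these as a subset, so there are no further candidate keys.

{B, G}, {F, G, K}, {F, G, P}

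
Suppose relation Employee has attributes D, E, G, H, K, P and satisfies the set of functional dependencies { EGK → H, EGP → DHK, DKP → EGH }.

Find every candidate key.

(D, K, P), (E, G, P)

Attribute P never appears on the right-hand side of any dependency, so P must belong to every candidate key.
{P}⁺ = {P}, which is not all of the schema, so we must add further attributes.
{D, K, P}⁺: DKP→EGH adds E, G, H → {D, E, G, H, K, P}.
{E, G, P}⁺: EGP→DHK adds D, H, K → {D, E, G, H, K, P}.
Any other superkey contains one of these as a subset, so there are no further candidate keys.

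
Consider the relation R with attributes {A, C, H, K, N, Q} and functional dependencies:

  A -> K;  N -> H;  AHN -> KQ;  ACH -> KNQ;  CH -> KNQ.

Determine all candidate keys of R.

{A, C, H}, {A, C, N}

{A, C, H}⁺: A→K adds K; ACH→KNQ adds N, Q → {A, C, H, K, N, Q}. Minimal: {C, H}⁺ = {C, H, K, N, Q}; {A, H}⁺ = {A, H, K}; {A, C}⁺ = {A, C, K} — none reach the full schema.
{A, C, N}⁺: A→K adds K; N→H adds H; AHN→KQ adds Q → {A, C, H, K, N, Q}. Minimal: {C, N}⁺ = {C, H, K, N, Q}; {A, N}⁺ = {A, H, K, N, Q}; {A, C}⁺ = {A, C, K} — none reach the full schema.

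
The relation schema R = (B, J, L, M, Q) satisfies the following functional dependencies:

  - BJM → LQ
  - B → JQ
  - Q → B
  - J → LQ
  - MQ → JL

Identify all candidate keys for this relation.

{B, M}, {J, M}, {M, Q}

{B, M}⁺: B→JQ adds J, Q; J→LQ adds L → {B, J, L, M, Q}. Minimal: {M}⁺ = {M}; {B}⁺ = {B, J, L, Q} — none reach the full schema.
{J, M}⁺: J→LQ adds L, Q; Q→B adds B → {B, J, L, M, Q}. Minimal: {M}⁺ = {M}; {J}⁺ = {B, J, L, Q} — none reach the full schema.
{M, Q}⁺: Q→B adds B; MQ→JL adds J, L → {B, J, L, M, Q}. Minimal: {Q}⁺ = {B, J, L, Q}; {M}⁺ = {M} — none reach the full schema.
Any other superkey contains one of these as a subset, so there are no further candidate keys.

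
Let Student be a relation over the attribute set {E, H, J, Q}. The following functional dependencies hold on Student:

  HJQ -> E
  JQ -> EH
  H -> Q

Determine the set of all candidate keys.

HJ, JQ

Attribute J never appears on the right-hand side of any dependency, so J must belong to every candidate key.
{J}⁺ = {J}, which is not all of the schema, so we must add further attributes.
{H, J}⁺: H→Q adds Q; HJQ→E adds E → {E, H, J, Q}. Minimal: {J}⁺ = {J}; {H}⁺ = {H, Q} — none reach the full schema.
{J, Q}⁺: JQ→EH adds E, H → {E, H, J, Q}. Minimal: {Q}⁺ = {Q}; {J}⁺ = {J} — none reach the full schema.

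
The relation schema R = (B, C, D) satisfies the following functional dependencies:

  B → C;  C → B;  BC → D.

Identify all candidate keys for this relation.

B; C

{B}⁺: B→C adds C; BC→D adds D → {B, C, D}.
{C}⁺: C→B adds B; BC→D adds D → {B, C, D}.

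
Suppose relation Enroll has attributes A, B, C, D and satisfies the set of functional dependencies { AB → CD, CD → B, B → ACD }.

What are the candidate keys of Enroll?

(B), (C, D)

{B}⁺: B→ACD adds A, C, D → {A, B, C, D}.
{C, D}⁺: CD→B adds B; B→ACD adds A → {A, B, C, D}. Minimal: {D}⁺ = {D}; {C}⁺ = {C} — none reach the full schema.
Any other superkey contains one of these as a subset, so there are no further candidate keys.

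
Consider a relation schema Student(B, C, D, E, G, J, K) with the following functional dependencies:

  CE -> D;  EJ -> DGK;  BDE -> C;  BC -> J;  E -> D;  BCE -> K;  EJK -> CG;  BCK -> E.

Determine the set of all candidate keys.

Attribute B never appears on the right-hand side of any dependency, so B must belong to every candidate key.
{B}⁺ = {B}, which is not all of the schema, so we must add further attributes.
{B, E}⁺: E→D adds D; BDE→C adds C; BC→J adds J; BCE→K adds K; EJK→CG adds G → {B, C, D, E, G, J, K}. Minimal: {E}⁺ = {D, E}; {B}⁺ = {B} — none reach the full schema.
{B, C, K}⁺: BC→J adds J; BCK→E adds E; CE→D adds D; EJ→DGK adds G → {B, C, D, E, G, J, K}. Minimal: {C, K}⁺ = {C, K}; {B, K}⁺ = {B, K}; {B, C}⁺ = {B, C, J} — none reach the full schema.

{B, E}; {B, C, K}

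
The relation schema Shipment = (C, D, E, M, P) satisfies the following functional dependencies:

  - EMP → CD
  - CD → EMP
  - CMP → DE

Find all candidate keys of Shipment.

{C, D}⁺: CD→EMP adds E, M, P → {C, D, E, M, P}. Minimal: {D}⁺ = {D}; {C}⁺ = {C} — none reach the full schema.
{C, M, P}⁺: CMP→DE adds D, E → {C, D, E, M, P}. Minimal: {M, P}⁺ = {M, P}; {C, P}⁺ = {C, P}; {C, M}⁺ = {C, M} — none reach the full schema.
{E, M, P}⁺: EMP→CD adds C, D → {C, D, E, M, P}. Minimal: {M, P}⁺ = {M, P}; {E, P}⁺ = {E, P}; {E, M}⁺ = {E, M} — none reach the full schema.

{C, D}, {C, M, P}, {E, M, P}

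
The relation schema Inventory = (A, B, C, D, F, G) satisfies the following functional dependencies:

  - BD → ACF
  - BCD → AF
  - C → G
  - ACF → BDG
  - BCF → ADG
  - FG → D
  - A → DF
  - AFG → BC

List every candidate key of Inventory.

AB, AC, AG, BD, BCF, BFG

{A, B}⁺: A→DF adds D, F; BD→ACF adds C; C→G adds G → {A, B, C, D, F, G}. Minimal: {B}⁺ = {B}; {A}⁺ = {A, D, F} — none reach the full schema.
{A, C}⁺: C→G adds G; A→DF adds D, F; AFG→BC adds B → {A, B, C, D, F, G}. Minimal: {C}⁺ = {C, G}; {A}⁺ = {A, D, F} — none reach the full schema.
{A, G}⁺: A→DF adds D, F; AFG→BC adds B, C → {A, B, C, D, F, G}. Minimal: {G}⁺ = {G}; {A}⁺ = {A, D, F} — none reach the full schema.
{B, D}⁺: BD→ACF adds A, C, F; C→G adds G → {A, B, C, D, F, G}. Minimal: {D}⁺ = {D}; {B}⁺ = {B} — none reach the full schema.
{B, C, F}⁺: C→G adds G; BCF→ADG adds A, D → {A, B, C, D, F, G}. Minimal: {C, F}⁺ = {C, D, F, G}; {B, F}⁺ = {B, F}; {B, C}⁺ = {B, C, G} — none reach the full schema.
{B, F, G}⁺: FG→D adds D; BD→ACF adds A, C → {A, B, C, D, F, G}. Minimal: {F, G}⁺ = {D, F, G}; {B, G}⁺ = {B, G}; {B, F}⁺ = {B, F} — none reach the full schema.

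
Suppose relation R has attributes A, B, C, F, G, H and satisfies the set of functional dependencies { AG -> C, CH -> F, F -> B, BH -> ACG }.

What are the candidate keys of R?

(B, H), (C, H), (F, H), (A, G, H)

Attribute H never appears on the right-hand side of any dependency, so H must belong to every candidate key.
{H}⁺ = {H}, which is not all of the schema, so we must add further attributes.
{B, H}⁺: BH→ACG adds A, C, G; CH→F adds F → {A, B, C, F, G, H}. Minimal: {H}⁺ = {H}; {B}⁺ = {B} — none reach the full schema.
{C, H}⁺: CH→F adds F; F→B adds B; BH→ACG adds A, G → {A, B, C, F, G, H}. Minimal: {H}⁺ = {H}; {C}⁺ = {C} — none reach the full schema.
{F, H}⁺: F→B adds B; BH→ACG adds A, C, G → {A, B, C, F, G, H}. Minimal: {H}⁺ = {H}; {F}⁺ = {B, F} — none reach the full schema.
{A, G, H}⁺: AG→C adds C; CH→F adds F; F→B adds B → {A, B, C, F, G, H}. Minimal: {G, H}⁺ = {G, H}; {A, H}⁺ = {A, H}; {A, G}⁺ = {A, C, G} — none reach the full schema.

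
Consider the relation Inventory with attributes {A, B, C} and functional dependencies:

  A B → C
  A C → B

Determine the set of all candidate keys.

{A, B}⁺: AB→C adds C → {A, B, C}. Minimal: {B}⁺ = {B}; {A}⁺ = {A} — none reach the full schema.
{A, C}⁺: AC→B adds B → {A, B, C}. Minimal: {C}⁺ = {C}; {A}⁺ = {A} — none reach the full schema.
Any other superkey contains one of these as a subset, so there are no further candidate keys.

{A, B}, {A, C}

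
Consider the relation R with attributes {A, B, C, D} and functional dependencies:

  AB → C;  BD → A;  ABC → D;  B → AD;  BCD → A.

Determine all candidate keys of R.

Attribute B never appears on the right-hand side of any dependency, so B must belong to every candidate key.
{B}⁺ = {A, B, C, D}, which is all of the schema, so {B} is the only candidate key.

(B)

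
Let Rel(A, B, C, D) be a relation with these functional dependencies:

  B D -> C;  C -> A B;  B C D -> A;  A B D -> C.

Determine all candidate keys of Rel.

{B, D}, {C, D}

Attribute D never appears on the right-hand side of any dependency, so D must belong to every candidate key.
{D}⁺ = {D}, which is not all of the schema, so we must add further attributes.
{B, D}⁺: BD→C adds C; C→AB adds A → {A, B, C, D}. Minimal: {D}⁺ = {D}; {B}⁺ = {B} — none reach the full schema.
{C, D}⁺: C→AB adds A, B → {A, B, C, D}. Minimal: {D}⁺ = {D}; {C}⁺ = {A, B, C} — none reach the full schema.
Any other superkey contains one of these as a subset, so there are no further candidate keys.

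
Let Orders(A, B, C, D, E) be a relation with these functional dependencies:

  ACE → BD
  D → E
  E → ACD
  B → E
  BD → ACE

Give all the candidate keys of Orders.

{B}⁺: B→E adds E; E→ACD adds A, C, D → {A, B, C, D, E}.
{D}⁺: D→E adds E; E→ACD adds A, C; ACE→BD adds B → {A, B, C, D, E}.
{E}⁺: E→ACD adds A, C, D; ACE→BD adds B → {A, B, C, D, E}.
Any other superkey contains one of these as a subset, so there are no further candidate keys.

{B}, {D}, {E}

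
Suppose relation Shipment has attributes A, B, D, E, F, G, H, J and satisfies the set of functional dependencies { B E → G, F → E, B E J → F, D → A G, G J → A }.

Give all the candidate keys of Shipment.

BDEHJ; BDFHJ

Attributes B, D, H, J never appear on any right-hand side, so every candidate key must contain {B, D, H, J}.
{B, D, H, J}⁺ = {A, B, D, G, H, J}, which is not all of the schema, so we must add further attributes.
{B, D, E, H, J}⁺: BE→G adds G; BEJ→F adds F; D→AG adds A → {A, B, D, E, F, G, H, J}.
{B, D, F, H, J}⁺: F→E adds E; D→AG adds A, G → {A, B, D, E, F, G, H, J}.
Any other superkey contains one of these as a subset, so there are no further candidate keys.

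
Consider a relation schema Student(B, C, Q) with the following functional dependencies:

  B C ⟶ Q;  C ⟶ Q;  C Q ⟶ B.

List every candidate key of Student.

Attribute C never appears on the right-hand side of any dependency, so C must belong to every candidate key.
{C}⁺ = {B, C, Q}, which is all of the schema, so {C} is the only candidate key.

{C}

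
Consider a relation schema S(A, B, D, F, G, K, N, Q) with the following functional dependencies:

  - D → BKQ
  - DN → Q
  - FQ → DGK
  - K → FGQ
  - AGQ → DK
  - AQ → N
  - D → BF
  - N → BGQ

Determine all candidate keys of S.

Attribute A never appears on the right-hand side of any dependency, so A must belong to every candidate key.
{A}⁺ = {A}, which is not all of the schema, so we must add further attributes.
{A, D}⁺: D→BKQ adds B, K, Q; K→FGQ adds F, G; AQ→N adds N → {A, B, D, F, G, K, N, Q}. Minimal: {D}⁺ = {B, D, F, G, K, Q}; {A}⁺ = {A} — none reach the full schema.
{A, K}⁺: K→FGQ adds F, G, Q; AGQ→DK adds D; AQ→N adds N; D→BF adds B → {A, B, D, F, G, K, N, Q}. Minimal: {K}⁺ = {B, D, F, G, K, Q}; {A}⁺ = {A} — none reach the full schema.
{A, N}⁺: N→BGQ adds B, G, Q; AGQ→DK adds D, K; D→BF adds F → {A, B, D, F, G, K, N, Q}. Minimal: {N}⁺ = {B, G, N, Q}; {A}⁺ = {A} — none reach the full schema.
{A, Q}⁺: AQ→N adds N; N→BGQ adds B, G; AGQ→DK adds D, K; D→BF adds F → {A, B, D, F, G, K, N, Q}. Minimal: {Q}⁺ = {Q}; {A}⁺ = {A} — none reach the full schema.
Any other superkey contains one of these as a subset, so there are no further candidate keys.

{A, D}, {A, K}, {A, N}, {A, Q}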